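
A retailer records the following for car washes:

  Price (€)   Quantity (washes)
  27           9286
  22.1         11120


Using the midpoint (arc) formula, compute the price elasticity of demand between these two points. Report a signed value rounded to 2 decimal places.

-0.90

%ΔQ = (11120 − 9286) / [(9286 + 11120)/2] = 1834/10203 = 0.179751…
%ΔP = (22.1 − 27) / [(27 + 22.1)/2] = -4.9/24.55 = -0.199592…
Arc Ed = %ΔQ / %ΔP = (1834/10203) / (-4.9/24.55) = -0.9005…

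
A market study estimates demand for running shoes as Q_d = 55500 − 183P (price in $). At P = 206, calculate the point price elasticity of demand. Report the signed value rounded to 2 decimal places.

dQ_d/dP = −183. At P = 206, Q_d = 55500 − 183(206) = 17802.
Ed = (dQ_d/dP)·(P/Q_d) = −183 × (206/17802) = -2.1176…

-2.12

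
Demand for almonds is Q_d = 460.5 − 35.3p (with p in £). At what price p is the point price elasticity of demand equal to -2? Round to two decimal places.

8.70

Ed = −35.3p/(460.5 − 35.3p). Set this equal to -2:
35.3p = 2·(460.5 − 35.3p) ⇒ 35.3p(1 + 2) = 2·460.5
p = 2·460.5 / (35.3·3) = 8.6968…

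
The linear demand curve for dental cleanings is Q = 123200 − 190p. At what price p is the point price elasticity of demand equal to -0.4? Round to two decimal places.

185.26

Ed = −190p/(123200 − 190p). Set this equal to -0.4:
190p = 0.4·(123200 − 190p) ⇒ 190p(1 + 0.4) = 0.4·123200
p = 0.4·123200 / (190·1.4) = 185.2631…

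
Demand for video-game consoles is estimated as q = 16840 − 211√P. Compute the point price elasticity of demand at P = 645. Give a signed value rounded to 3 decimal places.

dq/dP = −211/(2√P) = -4.15406. At P = 645, q = 11481.3.
Ed = (dq/dP)·(P/q) = (-4.15406) × (645/11481.3) = -0.23336…

-0.233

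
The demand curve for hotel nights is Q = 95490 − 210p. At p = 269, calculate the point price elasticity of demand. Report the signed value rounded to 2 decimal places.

dQ/dp = −210. At p = 269, Q = 95490 − 210(269) = 39000.
Ed = (dQ/dp)·(p/Q) = −210 × (269/39000) = -1.4484…

-1.45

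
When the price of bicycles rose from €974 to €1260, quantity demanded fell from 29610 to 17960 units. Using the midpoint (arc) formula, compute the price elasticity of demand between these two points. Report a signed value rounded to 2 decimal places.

%ΔQ = (17960 − 29610) / [(29610 + 17960)/2] = -11650/23785 = -0.489804…
%ΔP = (1260 − 974) / [(974 + 1260)/2] = 286/1117 = 0.256042…
Arc Ed = %ΔQ / %ΔP = (-11650/23785) / (286/1117) = -1.9129…

-1.91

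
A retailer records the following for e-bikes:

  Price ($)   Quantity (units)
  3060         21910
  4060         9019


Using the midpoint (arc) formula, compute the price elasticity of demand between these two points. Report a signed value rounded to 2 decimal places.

-2.97

%ΔQ = (9019 − 21910) / [(21910 + 9019)/2] = -12891/15464.5 = -0.833586…
%ΔP = (4060 − 3060) / [(3060 + 4060)/2] = 1000/3560 = 0.280898…
Arc Ed = %ΔQ / %ΔP = (-12891/15464.5) / (1000/3560) = -2.9675…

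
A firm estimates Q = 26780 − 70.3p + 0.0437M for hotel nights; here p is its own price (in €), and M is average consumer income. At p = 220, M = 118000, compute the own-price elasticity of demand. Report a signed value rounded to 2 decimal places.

At the given values, Q = 26780 − 70.3(220) + 0.0437(118000) = 16470.6.
∂Q/∂p = −70.3.
E = (-70.3) × (220/16470.6) = -0.9390…

-0.94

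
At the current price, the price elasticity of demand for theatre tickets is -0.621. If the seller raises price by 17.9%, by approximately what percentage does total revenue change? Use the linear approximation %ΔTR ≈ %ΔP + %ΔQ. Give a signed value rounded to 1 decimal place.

%ΔQ ≈ Ed × %ΔP = (-0.621) × (+17.9%) = -11.1159%
%ΔTR ≈ %ΔP + %ΔQ = (+17.9%) + (-11.1159%) = +6.7841%

+6.8%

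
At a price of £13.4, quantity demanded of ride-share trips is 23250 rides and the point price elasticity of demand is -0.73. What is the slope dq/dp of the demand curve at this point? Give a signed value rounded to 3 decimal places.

-1266.604

Ed = (dq/dp)·(p/q) ⇒ dq/dp = Ed·q/p = (-0.73)·23250/13.4 = -1266.60447…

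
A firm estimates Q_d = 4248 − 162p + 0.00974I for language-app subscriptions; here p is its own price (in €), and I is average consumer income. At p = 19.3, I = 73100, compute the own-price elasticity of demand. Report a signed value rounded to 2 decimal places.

-1.71

At the given values, Q_d = 4248 − 162(19.3) + 0.00974(73100) = 1833.394.
∂Q_d/∂p = −162.
E = (-162) × (19.3/1833.394) = -1.7053…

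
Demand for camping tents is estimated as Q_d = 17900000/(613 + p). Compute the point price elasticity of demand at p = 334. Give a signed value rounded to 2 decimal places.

dQ_d/dp = −17900000/(613 + p)² = -19.9597. At p = 334, Q_d = 18901.8.
Ed = (dQ_d/dp)·(p/Q_d) = (-19.9597) × (334/18901.8) = -0.3526…

-0.35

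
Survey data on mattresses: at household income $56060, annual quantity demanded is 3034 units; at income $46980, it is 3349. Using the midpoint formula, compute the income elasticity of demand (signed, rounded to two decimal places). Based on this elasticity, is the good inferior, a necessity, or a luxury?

%ΔQ = (3349 − 3034)/[( 3034 + 3349)/2] = 315/3191.5 = 0.098699…
%ΔIncome = (46980 − 56060)/[( 56060 + 46980)/2] = -9080/51520 = -0.176242…
E_income = (315/3191.5) / (-9080/51520) = -0.5600…
E_income < 0 ⇒ inferior good.

-0.56; inferior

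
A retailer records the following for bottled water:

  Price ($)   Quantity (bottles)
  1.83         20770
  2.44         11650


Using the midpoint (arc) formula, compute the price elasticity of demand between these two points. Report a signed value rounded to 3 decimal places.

-1.969

%ΔQ = (11650 − 20770) / [(20770 + 11650)/2] = -9120/16210 = -0.562615…
%ΔP = (2.44 − 1.83) / [(1.83 + 2.44)/2] = 0.61/2.135 = 0.285714…
Arc Ed = %ΔQ / %ΔP = (-9120/16210) / (0.61/2.135) = -1.96915…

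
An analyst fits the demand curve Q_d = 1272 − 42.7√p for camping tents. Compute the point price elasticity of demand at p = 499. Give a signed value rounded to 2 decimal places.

dQ_d/dp = −42.7/(2√p) = -0.955757. At p = 499, Q_d = 318.154.
Ed = (dQ_d/dp)·(p/Q_d) = (-0.955757) × (499/318.154) = -1.4990…

-1.50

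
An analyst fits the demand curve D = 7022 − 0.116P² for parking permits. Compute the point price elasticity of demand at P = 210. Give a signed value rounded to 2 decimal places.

-5.37

dD/dP = −2·0.116·P = -48.72. At P = 210, D = 1906.4.
Ed = (dD/dP)·(P/D) = (-48.72) × (210/1906.4) = -5.3667…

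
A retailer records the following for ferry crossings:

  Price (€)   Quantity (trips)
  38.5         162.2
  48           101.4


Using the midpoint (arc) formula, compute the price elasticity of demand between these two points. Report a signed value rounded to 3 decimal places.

%ΔQ = (101.4 − 162.2) / [(162.2 + 101.4)/2] = -60.8/131.8 = -0.461305…
%ΔP = (48 − 38.5) / [(38.5 + 48)/2] = 9.5/43.25 = 0.219653…
Arc Ed = %ΔQ / %ΔP = (-60.8/131.8) / (9.5/43.25) = -2.10015…

-2.100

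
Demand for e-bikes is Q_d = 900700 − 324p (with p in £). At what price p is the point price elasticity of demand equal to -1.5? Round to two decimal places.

Ed = −324p/(900700 − 324p). Set this equal to -1.5:
324p = 1.5·(900700 − 324p) ⇒ 324p(1 + 1.5) = 1.5·900700
p = 1.5·900700 / (324·2.5) = 1667.9629…

1667.96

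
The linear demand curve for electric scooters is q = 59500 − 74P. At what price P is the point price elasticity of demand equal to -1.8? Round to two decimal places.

516.89

Ed = −74P/(59500 − 74P). Set this equal to -1.8:
74P = 1.8·(59500 − 74P) ⇒ 74P(1 + 1.8) = 1.8·59500
P = 1.8·59500 / (74·2.8) = 516.8918…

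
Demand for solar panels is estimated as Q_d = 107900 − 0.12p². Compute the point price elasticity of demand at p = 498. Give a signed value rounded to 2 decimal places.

dQ_d/dp = −2·0.12·p = -119.52. At p = 498, Q_d = 78139.52.
Ed = (dQ_d/dp)·(p/Q_d) = (-119.52) × (498/78139.52) = -0.7617…

-0.76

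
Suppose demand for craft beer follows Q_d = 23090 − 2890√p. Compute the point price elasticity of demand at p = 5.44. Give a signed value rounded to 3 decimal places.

-0.206

dQ_d/dp = −2890/(2√p) = -619.539. At p = 5.44, Q_d = 16349.4.
Ed = (dQ_d/dp)·(p/Q_d) = (-619.539) × (5.44/16349.4) = -0.20614…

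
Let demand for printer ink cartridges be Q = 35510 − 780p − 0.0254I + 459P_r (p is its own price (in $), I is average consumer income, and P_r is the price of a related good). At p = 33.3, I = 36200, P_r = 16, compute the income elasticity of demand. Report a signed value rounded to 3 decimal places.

At the given values, Q = 35510 − 780(33.3) − 0.0254(36200) + 459(16) = 15960.52.
∂Q/∂I = -0.0254.
E = (-0.0254) × (36200/15960.52) = -0.05760…

-0.058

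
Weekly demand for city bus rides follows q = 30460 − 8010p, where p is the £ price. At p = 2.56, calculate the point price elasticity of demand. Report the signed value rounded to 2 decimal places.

-2.06

dq/dp = −8010. At p = 2.56, q = 30460 − 8010(2.56) = 9954.4.
Ed = (dq/dp)·(p/q) = −8010 × (2.56/9954.4) = -2.0599…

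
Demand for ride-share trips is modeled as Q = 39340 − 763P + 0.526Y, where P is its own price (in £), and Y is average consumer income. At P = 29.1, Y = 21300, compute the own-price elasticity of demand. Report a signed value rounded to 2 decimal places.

-0.78

At the given values, Q = 39340 − 763(29.1) + 0.526(21300) = 28340.5.
∂Q/∂P = −763.
E = (-763) × (29.1/28340.5) = -0.7834…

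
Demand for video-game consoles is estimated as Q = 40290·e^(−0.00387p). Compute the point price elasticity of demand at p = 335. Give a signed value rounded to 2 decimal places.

dQ/dp = −0.00387·Q = -42.6449. At p = 335, Q = 11019.4.
Ed = (dQ/dp)·(p/Q) = (-42.6449) × (335/11019.4) = -1.2964…

-1.30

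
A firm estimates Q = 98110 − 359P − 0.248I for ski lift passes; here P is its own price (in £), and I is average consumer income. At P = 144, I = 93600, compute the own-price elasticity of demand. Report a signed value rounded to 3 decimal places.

At the given values, Q = 98110 − 359(144) − 0.248(93600) = 23201.2.
∂Q/∂P = −359.
E = (-359) × (144/23201.2) = -2.22816…

-2.228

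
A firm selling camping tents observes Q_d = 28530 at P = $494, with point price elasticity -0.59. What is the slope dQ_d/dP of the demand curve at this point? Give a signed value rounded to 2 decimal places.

Ed = (dQ_d/dP)·(P/Q_d) ⇒ dQ_d/dP = Ed·Q_d/P = (-0.59)·28530/494 = -34.0742…

-34.07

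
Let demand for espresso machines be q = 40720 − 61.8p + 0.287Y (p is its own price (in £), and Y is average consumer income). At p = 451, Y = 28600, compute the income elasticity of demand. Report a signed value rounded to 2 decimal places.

At the given values, q = 40720 − 61.8(451) + 0.287(28600) = 21056.4.
∂q/∂Y = 0.287.
E = (0.287) × (28600/21056.4) = 0.3898…

0.39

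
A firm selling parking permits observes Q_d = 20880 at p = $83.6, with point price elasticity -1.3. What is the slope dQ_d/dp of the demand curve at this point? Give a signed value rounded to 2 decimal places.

Ed = (dQ_d/dp)·(p/Q_d) ⇒ dQ_d/dp = Ed·Q_d/p = (-1.3)·20880/83.6 = -324.6889…

-324.69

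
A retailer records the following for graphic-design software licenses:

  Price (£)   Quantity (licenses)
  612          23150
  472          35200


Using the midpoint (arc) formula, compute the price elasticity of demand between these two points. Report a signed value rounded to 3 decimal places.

-1.599

%ΔQ = (35200 − 23150) / [(23150 + 35200)/2] = 12050/29175 = 0.413024…
%ΔP = (472 − 612) / [(612 + 472)/2] = -140/542 = -0.258302…
Arc Ed = %ΔQ / %ΔP = (12050/29175) / (-140/542) = -1.59899…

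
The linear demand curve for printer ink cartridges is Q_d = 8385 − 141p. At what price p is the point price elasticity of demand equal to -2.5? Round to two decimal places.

Ed = −141p/(8385 − 141p). Set this equal to -2.5:
141p = 2.5·(8385 − 141p) ⇒ 141p(1 + 2.5) = 2.5·8385
p = 2.5·8385 / (141·3.5) = 42.4772…

42.48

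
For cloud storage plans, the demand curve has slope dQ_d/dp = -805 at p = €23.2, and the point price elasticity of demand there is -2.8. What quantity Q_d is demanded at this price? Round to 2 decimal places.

Ed = (dQ_d/dp)·(p/Q_d) ⇒ Q_d = (dQ_d/dp)·p/Ed = (-805)·23.2/(-2.8) = 6670

6670.00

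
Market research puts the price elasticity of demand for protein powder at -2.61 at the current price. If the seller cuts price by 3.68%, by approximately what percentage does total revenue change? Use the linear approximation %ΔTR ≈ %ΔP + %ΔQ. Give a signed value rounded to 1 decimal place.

%ΔQ ≈ Ed × %ΔP = (-2.61) × (-3.68%) = +9.6048%
%ΔTR ≈ %ΔP + %ΔQ = (-3.68%) + (+9.6048%) = +5.9248%

+5.9%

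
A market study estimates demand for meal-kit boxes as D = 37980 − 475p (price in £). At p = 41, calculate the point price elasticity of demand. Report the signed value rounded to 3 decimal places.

-1.052

dD/dp = −475. At p = 41, D = 37980 − 475(41) = 18505.
Ed = (dD/dp)·(p/D) = −475 × (41/18505) = -1.05241…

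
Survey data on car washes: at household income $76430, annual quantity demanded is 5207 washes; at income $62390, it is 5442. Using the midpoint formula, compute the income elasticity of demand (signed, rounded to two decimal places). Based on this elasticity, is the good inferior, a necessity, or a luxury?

-0.22; inferior

%ΔQ = (5442 − 5207)/[( 5207 + 5442)/2] = 235/5324.5 = 0.044135…
%ΔIncome = (62390 − 76430)/[( 76430 + 62390)/2] = -14040/69410 = -0.202276…
E_income = (235/5324.5) / (-14040/69410) = -0.2181…
E_income < 0 ⇒ inferior good.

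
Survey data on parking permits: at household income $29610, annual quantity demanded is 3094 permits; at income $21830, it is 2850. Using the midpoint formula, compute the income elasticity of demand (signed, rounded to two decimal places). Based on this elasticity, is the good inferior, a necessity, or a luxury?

0.27; necessity

%ΔQ = (2850 − 3094)/[( 3094 + 2850)/2] = -244/2972 = -0.082099…
%ΔIncome = (21830 − 29610)/[( 29610 + 21830)/2] = -7780/25720 = -0.302488…
E_income = (-244/2972) / (-7780/25720) = 0.2714…
0 < E_income < 1 ⇒ normal good, necessity.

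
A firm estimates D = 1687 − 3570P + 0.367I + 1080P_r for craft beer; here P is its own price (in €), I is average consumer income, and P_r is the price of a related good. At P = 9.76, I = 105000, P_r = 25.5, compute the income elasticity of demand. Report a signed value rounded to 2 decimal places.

1.17

At the given values, D = 1687 − 3570(9.76) + 0.367(105000) + 1080(25.5) = 32918.8.
∂D/∂I = 0.367.
E = (0.367) × (105000/32918.8) = 1.1706…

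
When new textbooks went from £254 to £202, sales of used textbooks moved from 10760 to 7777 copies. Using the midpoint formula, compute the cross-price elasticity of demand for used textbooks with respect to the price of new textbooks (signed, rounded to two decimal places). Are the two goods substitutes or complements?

%ΔQ_{used textbooks} = (7777 − 10760)/avg = -2983/9268.5 = -0.321842…
%ΔP_{new textbooks} = (202 − 254)/avg = -52/228 = -0.228070…
E_cross = (-2983/9268.5) / (-52/228) = 1.4111…
E_cross > 0 ⇒ the goods are substitutes.

1.41; substitutes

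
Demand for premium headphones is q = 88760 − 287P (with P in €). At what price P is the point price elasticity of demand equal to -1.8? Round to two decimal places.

198.82

Ed = −287P/(88760 − 287P). Set this equal to -1.8:
287P = 1.8·(88760 − 287P) ⇒ 287P(1 + 1.8) = 1.8·88760
P = 1.8·88760 / (287·2.8) = 198.8153…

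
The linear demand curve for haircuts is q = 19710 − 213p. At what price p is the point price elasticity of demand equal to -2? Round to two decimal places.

Ed = −213p/(19710 − 213p). Set this equal to -2:
213p = 2·(19710 − 213p) ⇒ 213p(1 + 2) = 2·19710
p = 2·19710 / (213·3) = 61.6901…

61.69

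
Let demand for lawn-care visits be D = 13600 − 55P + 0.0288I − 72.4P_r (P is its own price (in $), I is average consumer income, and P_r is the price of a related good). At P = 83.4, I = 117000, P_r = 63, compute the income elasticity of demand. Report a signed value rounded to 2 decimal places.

0.43

At the given values, D = 13600 − 55(83.4) + 0.0288(117000) − 72.4(63) = 7821.4.
∂D/∂I = 0.0288.
E = (0.0288) × (117000/7821.4) = 0.4308…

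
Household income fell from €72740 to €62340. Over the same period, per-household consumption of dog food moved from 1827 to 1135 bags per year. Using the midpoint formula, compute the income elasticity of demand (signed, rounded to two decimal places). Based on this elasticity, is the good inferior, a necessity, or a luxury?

3.03; luxury

%ΔQ = (1135 − 1827)/[( 1827 + 1135)/2] = -692/1481 = -0.467251…
%ΔIncome = (62340 − 72740)/[( 72740 + 62340)/2] = -10400/67540 = -0.153982…
E_income = (-692/1481) / (-10400/67540) = 3.0344…
E_income > 1 ⇒ normal good, luxury.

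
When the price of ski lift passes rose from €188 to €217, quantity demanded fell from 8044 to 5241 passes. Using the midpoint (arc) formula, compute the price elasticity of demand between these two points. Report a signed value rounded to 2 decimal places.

-2.95

%ΔQ = (5241 − 8044) / [(8044 + 5241)/2] = -2803/6642.5 = -0.421979…
%ΔP = (217 − 188) / [(188 + 217)/2] = 29/202.5 = 0.143209…
Arc Ed = %ΔQ / %ΔP = (-2803/6642.5) / (29/202.5) = -2.9465…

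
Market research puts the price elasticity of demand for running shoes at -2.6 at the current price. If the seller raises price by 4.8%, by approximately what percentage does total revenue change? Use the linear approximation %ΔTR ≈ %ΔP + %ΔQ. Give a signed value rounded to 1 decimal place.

%ΔQ ≈ Ed × %ΔP = (-2.6) × (+4.8%) = -12.4800%
%ΔTR ≈ %ΔP + %ΔQ = (+4.8%) + (-12.4800%) = -7.6800%

-7.7%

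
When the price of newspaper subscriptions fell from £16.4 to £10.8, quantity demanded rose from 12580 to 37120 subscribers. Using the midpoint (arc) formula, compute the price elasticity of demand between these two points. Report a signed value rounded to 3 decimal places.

%ΔQ = (37120 − 12580) / [(12580 + 37120)/2] = 24540/24850 = 0.987525…
%ΔP = (10.8 − 16.4) / [(16.4 + 10.8)/2] = -5.6/13.6 = -0.411764…
Arc Ed = %ΔQ / %ΔP = (24540/24850) / (-5.6/13.6) = -2.39827…

-2.398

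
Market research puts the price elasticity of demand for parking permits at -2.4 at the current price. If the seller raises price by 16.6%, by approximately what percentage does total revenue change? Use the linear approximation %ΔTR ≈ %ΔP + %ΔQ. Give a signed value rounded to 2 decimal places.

%ΔQ ≈ Ed × %ΔP = (-2.4) × (+16.6%) = -39.8400%
%ΔTR ≈ %ΔP + %ΔQ = (+16.6%) + (-39.8400%) = -23.2400%

-23.24%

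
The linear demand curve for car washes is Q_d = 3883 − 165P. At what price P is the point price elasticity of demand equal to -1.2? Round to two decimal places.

12.84

Ed = −165P/(3883 − 165P). Set this equal to -1.2:
165P = 1.2·(3883 − 165P) ⇒ 165P(1 + 1.2) = 1.2·3883
P = 1.2·3883 / (165·2.2) = 12.8363…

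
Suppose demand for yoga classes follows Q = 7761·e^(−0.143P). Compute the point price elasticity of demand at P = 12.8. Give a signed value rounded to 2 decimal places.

dQ/dP = −0.143·Q = -177.959. At P = 12.8, Q = 1244.47.
Ed = (dQ/dP)·(P/Q) = (-177.959) × (12.8/1244.47) = -1.8304

-1.83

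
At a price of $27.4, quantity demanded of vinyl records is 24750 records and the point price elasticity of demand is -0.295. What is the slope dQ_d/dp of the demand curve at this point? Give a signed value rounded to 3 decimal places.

-266.469

Ed = (dQ_d/dp)·(p/Q_d) ⇒ dQ_d/dp = Ed·Q_d/p = (-0.295)·24750/27.4 = -266.46897…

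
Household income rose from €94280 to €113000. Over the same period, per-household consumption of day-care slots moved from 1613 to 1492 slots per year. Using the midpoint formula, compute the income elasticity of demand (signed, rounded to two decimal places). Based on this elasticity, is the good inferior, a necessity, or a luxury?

-0.43; inferior

%ΔQ = (1492 − 1613)/[( 1613 + 1492)/2] = -121/1552.5 = -0.077938…
%ΔIncome = (113000 − 94280)/[( 94280 + 113000)/2] = 18720/103640 = 0.180625…
E_income = (-121/1552.5) / (18720/103640) = -0.4314…
E_income < 0 ⇒ inferior good.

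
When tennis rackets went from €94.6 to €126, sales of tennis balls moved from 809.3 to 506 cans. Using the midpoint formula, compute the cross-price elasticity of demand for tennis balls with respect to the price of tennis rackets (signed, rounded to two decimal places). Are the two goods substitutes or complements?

-1.62; complements

%ΔQ_{tennis balls} = (506 − 809.3)/avg = -303.3/657.65 = -0.461187…
%ΔP_{tennis rackets} = (126 − 94.6)/avg = 31.4/110.3 = 0.284678…
E_cross = (-303.3/657.65) / (31.4/110.3) = -1.6200…
E_cross < 0 ⇒ the goods are complements.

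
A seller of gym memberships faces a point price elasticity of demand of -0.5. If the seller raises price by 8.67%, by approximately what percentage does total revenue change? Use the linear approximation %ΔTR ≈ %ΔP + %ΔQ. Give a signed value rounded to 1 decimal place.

%ΔQ ≈ Ed × %ΔP = (-0.5) × (+8.67%) = -4.3350%
%ΔTR ≈ %ΔP + %ΔQ = (+8.67%) + (-4.3350%) = +4.3350%

+4.3%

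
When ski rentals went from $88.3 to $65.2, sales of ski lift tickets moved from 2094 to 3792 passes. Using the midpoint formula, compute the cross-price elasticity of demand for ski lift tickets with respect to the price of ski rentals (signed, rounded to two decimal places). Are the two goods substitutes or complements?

%ΔQ_{ski lift tickets} = (3792 − 2094)/avg = 1698/2943 = 0.576962…
%ΔP_{ski rentals} = (65.2 − 88.3)/avg = -23.1/76.75 = -0.300977…
E_cross = (1698/2943) / (-23.1/76.75) = -1.9169…
E_cross < 0 ⇒ the goods are complements.

-1.92; complements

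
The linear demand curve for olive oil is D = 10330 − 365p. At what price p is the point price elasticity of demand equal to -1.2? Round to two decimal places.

15.44

Ed = −365p/(10330 − 365p). Set this equal to -1.2:
365p = 1.2·(10330 − 365p) ⇒ 365p(1 + 1.2) = 1.2·10330
p = 1.2·10330 / (365·2.2) = 15.4371…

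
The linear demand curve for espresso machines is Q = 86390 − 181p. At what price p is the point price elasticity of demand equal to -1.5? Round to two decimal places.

Ed = −181p/(86390 − 181p). Set this equal to -1.5:
181p = 1.5·(86390 − 181p) ⇒ 181p(1 + 1.5) = 1.5·86390
p = 1.5·86390 / (181·2.5) = 286.3756…

286.38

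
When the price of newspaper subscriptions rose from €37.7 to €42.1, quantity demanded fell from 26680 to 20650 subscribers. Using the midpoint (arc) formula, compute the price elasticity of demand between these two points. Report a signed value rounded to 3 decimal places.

-2.311

%ΔQ = (20650 − 26680) / [(26680 + 20650)/2] = -6030/23665 = -0.254806…
%ΔP = (42.1 − 37.7) / [(37.7 + 42.1)/2] = 4.4/39.9 = 0.110275…
Arc Ed = %ΔQ / %ΔP = (-6030/23665) / (4.4/39.9) = -2.31063…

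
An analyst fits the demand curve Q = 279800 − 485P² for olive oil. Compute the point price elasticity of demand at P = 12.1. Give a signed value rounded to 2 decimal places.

-0.68

dQ/dP = −2·485·P = -11737. At P = 12.1, Q = 208791.15.
Ed = (dQ/dP)·(P/Q) = (-11737) × (12.1/208791.15) = -0.6801…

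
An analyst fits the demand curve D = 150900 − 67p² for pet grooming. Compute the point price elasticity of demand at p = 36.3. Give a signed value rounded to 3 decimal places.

dD/dp = −2·67·p = -4864.2. At p = 36.3, D = 62614.77.
Ed = (dD/dp)·(p/D) = (-4864.2) × (36.3/62614.77) = -2.81994…

-2.820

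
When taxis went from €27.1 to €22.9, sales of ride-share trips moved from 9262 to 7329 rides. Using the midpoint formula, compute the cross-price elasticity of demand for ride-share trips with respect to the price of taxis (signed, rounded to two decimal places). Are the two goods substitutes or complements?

1.39; substitutes

%ΔQ_{ride-share trips} = (7329 − 9262)/avg = -1933/8295.5 = -0.233017…
%ΔP_{taxis} = (22.9 − 27.1)/avg = -4.2/25 = -0.168
E_cross = (-1933/8295.5) / (-4.2/25) = 1.3870…
E_cross > 0 ⇒ the goods are substitutes.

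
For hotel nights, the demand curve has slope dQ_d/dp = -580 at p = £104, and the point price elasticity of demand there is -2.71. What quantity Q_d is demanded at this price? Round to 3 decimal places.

22258.303

Ed = (dQ_d/dp)·(p/Q_d) ⇒ Q_d = (dQ_d/dp)·p/Ed = (-580)·104/(-2.71) = 22258.30258…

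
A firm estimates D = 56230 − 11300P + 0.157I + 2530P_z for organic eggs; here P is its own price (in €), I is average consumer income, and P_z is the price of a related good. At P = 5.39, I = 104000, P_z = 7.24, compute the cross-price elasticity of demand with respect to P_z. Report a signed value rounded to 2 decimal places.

0.61

At the given values, D = 56230 − 11300(5.39) + 0.157(104000) + 2530(7.24) = 29968.2.
∂D/∂P_z = 2530.
E = (2530) × (7.24/29968.2) = 0.6112…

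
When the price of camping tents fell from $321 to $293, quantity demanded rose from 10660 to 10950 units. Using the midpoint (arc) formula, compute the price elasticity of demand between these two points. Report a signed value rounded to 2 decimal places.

%ΔQ = (10950 − 10660) / [(10660 + 10950)/2] = 290/10805 = 0.026839…
%ΔP = (293 − 321) / [(321 + 293)/2] = -28/307 = -0.091205…
Arc Ed = %ΔQ / %ΔP = (290/10805) / (-28/307) = -0.2942…

-0.29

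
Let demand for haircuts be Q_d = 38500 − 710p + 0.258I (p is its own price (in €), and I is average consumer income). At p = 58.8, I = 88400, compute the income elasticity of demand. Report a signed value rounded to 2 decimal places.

At the given values, Q_d = 38500 − 710(58.8) + 0.258(88400) = 19559.2.
∂Q_d/∂I = 0.258.
E = (0.258) × (88400/19559.2) = 1.1660…

1.17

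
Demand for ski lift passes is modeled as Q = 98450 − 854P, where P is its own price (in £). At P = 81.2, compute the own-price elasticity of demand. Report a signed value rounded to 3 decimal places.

At the given values, Q = 98450 − 854(81.2) = 29105.2.
∂Q/∂P = −854.
E = (-854) × (81.2/29105.2) = -2.38255…

-2.383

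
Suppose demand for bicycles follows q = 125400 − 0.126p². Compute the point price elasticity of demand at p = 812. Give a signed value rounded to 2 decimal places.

dq/dp = −2·0.126·p = -204.624. At p = 812, q = 42322.656.
Ed = (dq/dp)·(p/q) = (-204.624) × (812/42322.656) = -3.9259…

-3.93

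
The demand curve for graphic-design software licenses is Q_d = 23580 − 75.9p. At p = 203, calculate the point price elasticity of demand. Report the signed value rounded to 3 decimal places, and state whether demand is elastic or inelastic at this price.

dQ_d/dp = −75.9. At p = 203, Q_d = 23580 − 75.9(203) = 8172.3.
Ed = (dQ_d/dp)·(p/Q_d) = −75.9 × (203/8172.3) = -1.88535…
|Ed| = 1.885 > 1, so demand is elastic.

-1.885; elastic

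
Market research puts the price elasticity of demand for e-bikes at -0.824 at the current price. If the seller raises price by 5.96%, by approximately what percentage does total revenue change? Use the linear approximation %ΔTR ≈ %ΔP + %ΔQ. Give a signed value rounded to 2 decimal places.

%ΔQ ≈ Ed × %ΔP = (-0.824) × (+5.96%) = -4.9110%
%ΔTR ≈ %ΔP + %ΔQ = (+5.96%) + (-4.9110%) = +1.0490%

+1.05%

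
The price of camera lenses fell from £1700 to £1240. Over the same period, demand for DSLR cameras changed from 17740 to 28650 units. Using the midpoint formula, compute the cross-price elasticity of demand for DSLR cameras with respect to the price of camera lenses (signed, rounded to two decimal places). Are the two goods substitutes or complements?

%ΔQ_{DSLR cameras} = (28650 − 17740)/avg = 10910/23195 = 0.470359…
%ΔP_{camera lenses} = (1240 − 1700)/avg = -460/1470 = -0.312925…
E_cross = (10910/23195) / (-460/1470) = -1.5031…
E_cross < 0 ⇒ the goods are complements.

-1.50; complements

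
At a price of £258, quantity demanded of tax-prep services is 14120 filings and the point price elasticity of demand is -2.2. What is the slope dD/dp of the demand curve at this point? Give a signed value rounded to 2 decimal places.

Ed = (dD/dp)·(p/D) ⇒ dD/dp = Ed·D/p = (-2.2)·14120/258 = -120.4031…

-120.40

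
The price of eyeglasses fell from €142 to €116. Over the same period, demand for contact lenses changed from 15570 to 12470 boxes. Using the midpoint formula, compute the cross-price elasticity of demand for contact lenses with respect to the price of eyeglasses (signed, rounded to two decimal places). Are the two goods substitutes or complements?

1.10; substitutes

%ΔQ_{contact lenses} = (12470 − 15570)/avg = -3100/14020 = -0.221112…
%ΔP_{eyeglasses} = (116 − 142)/avg = -26/129 = -0.201550…
E_cross = (-3100/14020) / (-26/129) = 1.0970…
E_cross > 0 ⇒ the goods are substitutes.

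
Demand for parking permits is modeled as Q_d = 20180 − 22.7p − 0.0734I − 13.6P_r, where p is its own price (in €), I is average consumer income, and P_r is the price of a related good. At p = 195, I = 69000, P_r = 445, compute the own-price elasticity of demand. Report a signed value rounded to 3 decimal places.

At the given values, Q_d = 20180 − 22.7(195) − 0.0734(69000) − 13.6(445) = 4636.9.
∂Q_d/∂p = −22.7.
E = (-22.7) × (195/4636.9) = -0.95462…

-0.955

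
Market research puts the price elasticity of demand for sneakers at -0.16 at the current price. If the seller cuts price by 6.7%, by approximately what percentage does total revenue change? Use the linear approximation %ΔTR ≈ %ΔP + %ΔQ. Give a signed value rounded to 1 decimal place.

%ΔQ ≈ Ed × %ΔP = (-0.16) × (-6.7%) = +1.0720%
%ΔTR ≈ %ΔP + %ΔQ = (-6.7%) + (+1.0720%) = -5.6280%

-5.6%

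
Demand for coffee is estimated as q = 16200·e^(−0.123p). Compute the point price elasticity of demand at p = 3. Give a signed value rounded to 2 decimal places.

dq/dp = −0.123·q = -1377.73. At p = 3, q = 11201.1.
Ed = (dq/dp)·(p/q) = (-1377.73) × (3/11201.1) = -0.369

-0.37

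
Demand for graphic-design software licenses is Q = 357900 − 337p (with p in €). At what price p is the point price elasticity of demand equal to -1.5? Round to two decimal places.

Ed = −337p/(357900 − 337p). Set this equal to -1.5:
337p = 1.5·(357900 − 337p) ⇒ 337p(1 + 1.5) = 1.5·357900
p = 1.5·357900 / (337·2.5) = 637.2106…

637.21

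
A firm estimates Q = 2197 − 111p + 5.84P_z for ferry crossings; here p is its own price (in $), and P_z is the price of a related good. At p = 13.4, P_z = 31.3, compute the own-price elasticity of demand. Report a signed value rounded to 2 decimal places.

At the given values, Q = 2197 − 111(13.4) + 5.84(31.3) = 892.392.
∂Q/∂p = −111.
E = (-111) × (13.4/892.392) = -1.6667…

-1.67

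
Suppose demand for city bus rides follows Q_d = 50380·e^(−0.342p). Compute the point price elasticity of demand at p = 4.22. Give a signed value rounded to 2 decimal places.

-1.44

dQ_d/dp = −0.342·Q_d = -4069.05. At p = 4.22, Q_d = 11897.8.
Ed = (dQ_d/dp)·(p/Q_d) = (-4069.05) × (4.22/11897.8) = -1.4432…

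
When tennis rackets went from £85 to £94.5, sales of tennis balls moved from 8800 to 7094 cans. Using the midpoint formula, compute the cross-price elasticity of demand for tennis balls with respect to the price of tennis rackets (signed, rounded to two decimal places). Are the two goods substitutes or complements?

-2.03; complements

%ΔQ_{tennis balls} = (7094 − 8800)/avg = -1706/7947 = -0.214672…
%ΔP_{tennis rackets} = (94.5 − 85)/avg = 9.5/89.75 = 0.105849…
E_cross = (-1706/7947) / (9.5/89.75) = -2.0280…
E_cross < 0 ⇒ the goods are complements.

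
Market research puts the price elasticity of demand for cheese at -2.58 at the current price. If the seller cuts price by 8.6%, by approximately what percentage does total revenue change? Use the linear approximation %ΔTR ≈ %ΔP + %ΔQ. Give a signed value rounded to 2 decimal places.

%ΔQ ≈ Ed × %ΔP = (-2.58) × (-8.6%) = +22.1880%
%ΔTR ≈ %ΔP + %ΔQ = (-8.6%) + (+22.1880%) = +13.5880%

+13.59%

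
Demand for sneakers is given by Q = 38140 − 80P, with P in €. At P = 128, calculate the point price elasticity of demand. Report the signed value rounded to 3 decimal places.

dQ/dP = −80. At P = 128, Q = 38140 − 80(128) = 27900.
Ed = (dQ/dP)·(P/Q) = −80 × (128/27900) = -0.36702…

-0.367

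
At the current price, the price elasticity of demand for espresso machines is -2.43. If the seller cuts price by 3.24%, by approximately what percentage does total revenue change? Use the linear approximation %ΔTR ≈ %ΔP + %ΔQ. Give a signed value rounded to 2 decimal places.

+4.63%

%ΔQ ≈ Ed × %ΔP = (-2.43) × (-3.24%) = +7.8732%
%ΔTR ≈ %ΔP + %ΔQ = (-3.24%) + (+7.8732%) = +4.6332%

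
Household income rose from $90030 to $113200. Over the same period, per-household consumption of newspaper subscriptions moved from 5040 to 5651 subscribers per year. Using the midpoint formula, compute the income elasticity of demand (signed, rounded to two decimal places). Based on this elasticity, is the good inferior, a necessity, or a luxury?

%ΔQ = (5651 − 5040)/[( 5040 + 5651)/2] = 611/5345.5 = 0.114301…
%ΔIncome = (113200 − 90030)/[( 90030 + 113200)/2] = 23170/101615 = 0.228017…
E_income = (611/5345.5) / (23170/101615) = 0.5012…
0 < E_income < 1 ⇒ normal good, necessity.

0.50; necessity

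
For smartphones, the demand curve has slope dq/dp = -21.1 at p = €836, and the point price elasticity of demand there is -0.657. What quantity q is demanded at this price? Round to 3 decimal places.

Ed = (dq/dp)·(p/q) ⇒ q = (dq/dp)·p/Ed = (-21.1)·836/(-0.657) = 26848.70624…

26848.706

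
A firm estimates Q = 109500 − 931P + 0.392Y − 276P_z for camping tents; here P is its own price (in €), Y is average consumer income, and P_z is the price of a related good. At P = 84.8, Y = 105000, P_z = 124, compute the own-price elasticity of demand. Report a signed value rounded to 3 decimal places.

At the given values, Q = 109500 − 931(84.8) + 0.392(105000) − 276(124) = 37487.2.
∂Q/∂P = −931.
E = (-931) × (84.8/37487.2) = -2.10602…

-2.106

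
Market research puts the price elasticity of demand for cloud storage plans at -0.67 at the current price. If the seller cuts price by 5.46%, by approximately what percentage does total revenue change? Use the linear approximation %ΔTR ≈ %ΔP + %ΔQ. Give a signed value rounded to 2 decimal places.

-1.80%

%ΔQ ≈ Ed × %ΔP = (-0.67) × (-5.46%) = +3.6582%
%ΔTR ≈ %ΔP + %ΔQ = (-5.46%) + (+3.6582%) = -1.8018%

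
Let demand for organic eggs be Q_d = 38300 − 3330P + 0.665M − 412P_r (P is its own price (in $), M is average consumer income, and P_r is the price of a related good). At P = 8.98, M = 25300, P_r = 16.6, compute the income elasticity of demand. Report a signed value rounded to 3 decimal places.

At the given values, Q_d = 38300 − 3330(8.98) + 0.665(25300) − 412(16.6) = 18381.9.
∂Q_d/∂M = 0.665.
E = (0.665) × (25300/18381.9) = 0.91527…

0.915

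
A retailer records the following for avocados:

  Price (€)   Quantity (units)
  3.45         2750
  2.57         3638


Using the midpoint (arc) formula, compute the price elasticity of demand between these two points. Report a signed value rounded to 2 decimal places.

%ΔQ = (3638 − 2750) / [(2750 + 3638)/2] = 888/3194 = 0.278021…
%ΔP = (2.57 − 3.45) / [(3.45 + 2.57)/2] = -0.88/3.01 = -0.292358…
Arc Ed = %ΔQ / %ΔP = (888/3194) / (-0.88/3.01) = -0.9509…

-0.95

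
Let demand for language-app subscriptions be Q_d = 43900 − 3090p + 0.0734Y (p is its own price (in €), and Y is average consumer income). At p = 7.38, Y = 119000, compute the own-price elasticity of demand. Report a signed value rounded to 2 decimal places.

-0.76

At the given values, Q_d = 43900 − 3090(7.38) + 0.0734(119000) = 29830.4.
∂Q_d/∂p = −3090.
E = (-3090) × (7.38/29830.4) = -0.7644…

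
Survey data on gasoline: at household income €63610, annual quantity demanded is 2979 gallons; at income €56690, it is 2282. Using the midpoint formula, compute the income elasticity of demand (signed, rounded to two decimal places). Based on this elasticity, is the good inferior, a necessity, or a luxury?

%ΔQ = (2282 − 2979)/[( 2979 + 2282)/2] = -697/2630.5 = -0.264968…
%ΔIncome = (56690 − 63610)/[( 63610 + 56690)/2] = -6920/60150 = -0.115045…
E_income = (-697/2630.5) / (-6920/60150) = 2.3031…
E_income > 1 ⇒ normal good, luxury.

2.30; luxury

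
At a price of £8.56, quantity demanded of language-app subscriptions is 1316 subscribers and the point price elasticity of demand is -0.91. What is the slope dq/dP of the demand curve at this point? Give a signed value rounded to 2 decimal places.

Ed = (dq/dP)·(P/q) ⇒ dq/dP = Ed·q/P = (-0.91)·1316/8.56 = -139.9018…

-139.90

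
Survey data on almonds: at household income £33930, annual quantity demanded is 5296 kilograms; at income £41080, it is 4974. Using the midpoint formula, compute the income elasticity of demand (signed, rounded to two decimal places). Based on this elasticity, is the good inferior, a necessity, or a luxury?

-0.33; inferior

%ΔQ = (4974 − 5296)/[( 5296 + 4974)/2] = -322/5135 = -0.062706…
%ΔIncome = (41080 − 33930)/[( 33930 + 41080)/2] = 7150/37505 = 0.190641…
E_income = (-322/5135) / (7150/37505) = -0.3289…
E_income < 0 ⇒ inferior good.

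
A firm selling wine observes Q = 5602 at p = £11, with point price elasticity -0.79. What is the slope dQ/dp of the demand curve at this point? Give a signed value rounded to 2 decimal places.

Ed = (dQ/dp)·(p/Q) ⇒ dQ/dp = Ed·Q/p = (-0.79)·5602/11 = -402.3254…

-402.33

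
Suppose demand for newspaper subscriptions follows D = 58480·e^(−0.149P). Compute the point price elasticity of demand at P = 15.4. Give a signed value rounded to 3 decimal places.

-2.295

dD/dP = −0.149·D = -878.338. At P = 15.4, D = 5894.88.
Ed = (dD/dP)·(P/D) = (-878.338) × (15.4/5894.88) = -2.2946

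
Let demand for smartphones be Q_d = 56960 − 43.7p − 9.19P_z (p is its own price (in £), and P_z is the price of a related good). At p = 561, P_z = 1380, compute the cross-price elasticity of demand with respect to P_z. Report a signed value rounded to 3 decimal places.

At the given values, Q_d = 56960 − 43.7(561) − 9.19(1380) = 19762.1.
∂Q_d/∂P_z = -9.19.
E = (-9.19) × (1380/19762.1) = -0.64174…

-0.642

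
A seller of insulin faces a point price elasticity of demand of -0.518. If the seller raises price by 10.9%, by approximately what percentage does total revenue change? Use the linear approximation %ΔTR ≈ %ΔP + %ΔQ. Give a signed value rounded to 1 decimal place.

%ΔQ ≈ Ed × %ΔP = (-0.518) × (+10.9%) = -5.6462%
%ΔTR ≈ %ΔP + %ΔQ = (+10.9%) + (-5.6462%) = +5.2538%

+5.3%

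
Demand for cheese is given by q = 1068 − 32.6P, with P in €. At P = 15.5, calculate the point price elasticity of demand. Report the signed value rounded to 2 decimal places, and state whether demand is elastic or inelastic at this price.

dq/dP = −32.6. At P = 15.5, q = 1068 − 32.6(15.5) = 562.7.
Ed = (dq/dP)·(P/q) = −32.6 × (15.5/562.7) = -0.8979…
|Ed| = 0.90 < 1, so demand is inelastic.

-0.90; inelastic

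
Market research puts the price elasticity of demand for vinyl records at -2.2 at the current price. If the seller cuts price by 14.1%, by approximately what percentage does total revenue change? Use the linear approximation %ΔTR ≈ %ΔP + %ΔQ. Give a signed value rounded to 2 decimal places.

%ΔQ ≈ Ed × %ΔP = (-2.2) × (-14.1%) = +31.0200%
%ΔTR ≈ %ΔP + %ΔQ = (-14.1%) + (+31.0200%) = +16.9200%

+16.92%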